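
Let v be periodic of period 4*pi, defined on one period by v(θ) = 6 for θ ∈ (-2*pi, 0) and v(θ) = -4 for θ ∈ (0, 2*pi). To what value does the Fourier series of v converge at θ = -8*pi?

θ = -8*pi differs from θ = 0 by -2 full period(s), and the series is 4*pi-periodic.
At θ = 0 the one-sided limits are v(0^-) = 6 and v(0^+) = -4.
By Dirichlet's theorem the series converges to their average, [(6) + (-4)]/2 = 1.

1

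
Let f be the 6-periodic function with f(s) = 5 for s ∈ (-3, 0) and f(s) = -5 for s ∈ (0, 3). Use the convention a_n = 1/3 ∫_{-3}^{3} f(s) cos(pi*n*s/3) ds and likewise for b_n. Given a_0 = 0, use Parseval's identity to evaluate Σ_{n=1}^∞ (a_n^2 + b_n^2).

50

Parseval: a_0^2/2 + Σ_{n≥1} (a_n^2+b_n^2) = 1/3 ∫_{-3}^{3} f(s)^2 ds = 50.
Subtract a_0^2/2 = 0: Σ (a_n^2+b_n^2) = 50.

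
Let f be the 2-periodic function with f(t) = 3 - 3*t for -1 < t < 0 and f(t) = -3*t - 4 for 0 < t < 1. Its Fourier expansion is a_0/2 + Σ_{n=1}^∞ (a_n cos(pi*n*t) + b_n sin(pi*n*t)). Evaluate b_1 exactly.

-20/pi

b_1 = ∫_{-1}^{1} f(t) sin(pi*t) dt.
Split the integral at the breakpoints.
Integrating by parts (boundary term plus one more integral), an antiderivative of (3 - 3*t) sin(pi*t) is 3*t*cos(pi*t)/pi - 3*sin(pi*t)/pi**2 - 3*cos(pi*t)/pi; evaluating from -1 to 0: ∫_{-1}^{0} (3 - 3*t) sin(pi*t) dt = (-3/pi) - (6/pi) = -9/pi.
Integrating by parts (boundary term plus one more integral), an antiderivative of (-3*t - 4) sin(pi*t) is 3*t*cos(pi*t)/pi - 3*sin(pi*t)/pi**2 + 4*cos(pi*t)/pi; evaluating from 0 to 1: ∫_{0}^{1} (-3*t - 4) sin(pi*t) dt = (-7/pi) - (4/pi) = -11/pi.
Summing the pieces gives b_1 = -20/pi.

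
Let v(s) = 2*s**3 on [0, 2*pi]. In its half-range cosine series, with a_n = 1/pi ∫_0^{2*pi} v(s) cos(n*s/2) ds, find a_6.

a_6 = 1/pi ∫_0^{2*pi} (2*s**3) cos(3*s) ds.
Integrating by parts three times (tabular method), an antiderivative of (2*s**3) cos(3*s) is 2*s**3*sin(3*s)/3 + 2*s**2*cos(3*s)/3 - 4*s*sin(3*s)/9 - 4*cos(3*s)/27; evaluating from 0 to 2*pi: ∫_{0}^{2*pi} (2*s**3) cos(3*s) ds = (-4/27 + 8*pi**2/3) - (-4/27) = 8*pi**2/3.
Hence a_6 = (1/pi)·(8*pi**2/3) = 8*pi/3.

8*pi/3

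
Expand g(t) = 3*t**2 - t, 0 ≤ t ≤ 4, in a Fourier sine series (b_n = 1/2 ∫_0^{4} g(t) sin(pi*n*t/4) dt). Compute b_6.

-44/(3*pi)

b_6 = 1/2 ∫_0^{4} (3*t**2 - t) sin(3*pi*t/2) dt.
Integrating by parts twice (tabular method), an antiderivative of (3*t**2 - t) sin(3*pi*t/2) is -2*t**2*cos(3*pi*t/2)/pi + 8*t*sin(3*pi*t/2)/(3*pi**2) + 2*t*cos(3*pi*t/2)/(3*pi) - 4*sin(3*pi*t/2)/(9*pi**2) + 16*cos(3*pi*t/2)/(9*pi**3); evaluating from 0 to 4: ∫_{0}^{4} (3*t**2 - t) sin(3*pi*t/2) dt = (8*(2 - 33*pi**2)/(9*pi**3)) - (16/(9*pi**3)) = -88/(3*pi).
Hence b_6 = (1/2)·(-88/(3*pi)) = -44/(3*pi).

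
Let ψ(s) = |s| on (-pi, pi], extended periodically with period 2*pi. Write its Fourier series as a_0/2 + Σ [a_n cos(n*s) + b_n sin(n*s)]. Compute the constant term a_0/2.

pi/2

a_0 = 1/pi ∫_{-pi}^{pi} ψ(s) ds = 1/pi · (pi**2) = pi.
So the constant term a_0/2 = pi/2.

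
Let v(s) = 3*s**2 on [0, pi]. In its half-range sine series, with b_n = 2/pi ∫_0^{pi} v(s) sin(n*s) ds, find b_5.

6*(-4 + 25*pi**2)/(125*pi)

b_5 = 2/pi ∫_0^{pi} (3*s**2) sin(5*s) ds.
Integrating by parts twice (tabular method), an antiderivative of (3*s**2) sin(5*s) is -3*s**2*cos(5*s)/5 + 6*s*sin(5*s)/25 + 6*cos(5*s)/125; evaluating from 0 to pi: ∫_{0}^{pi} (3*s**2) sin(5*s) ds = (-6/125 + 3*pi**2/5) - (6/125) = -12/125 + 3*pi**2/5.
Hence b_5 = (2/pi)·(-12/125 + 3*pi**2/5) = 6*(-4 + 25*pi**2)/(125*pi).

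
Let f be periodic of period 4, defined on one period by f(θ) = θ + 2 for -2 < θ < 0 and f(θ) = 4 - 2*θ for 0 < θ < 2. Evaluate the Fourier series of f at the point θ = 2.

f is continuous at θ = 2 with value 0, so the series converges to 0 there.

0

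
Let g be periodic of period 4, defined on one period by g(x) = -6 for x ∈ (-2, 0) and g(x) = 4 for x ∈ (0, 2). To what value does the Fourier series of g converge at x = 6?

-1

x = 6 differs from x = 2 by 1 full period(s), and the series is 4-periodic.
At x = 2 the one-sided limits are g(2^-) = 4 and g(2^+) = -6.
By Dirichlet's theorem the series converges to their average, [(4) + (-6)]/2 = -1.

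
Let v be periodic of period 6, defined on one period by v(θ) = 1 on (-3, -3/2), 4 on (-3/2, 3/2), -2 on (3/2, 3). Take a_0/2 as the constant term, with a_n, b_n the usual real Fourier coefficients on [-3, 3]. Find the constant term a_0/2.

a_0 = 1/3 ∫_{-3}^{3} v(θ) dθ = 1/3 · (21/2) = 7/2.
So the constant term a_0/2 = 7/4.

7/4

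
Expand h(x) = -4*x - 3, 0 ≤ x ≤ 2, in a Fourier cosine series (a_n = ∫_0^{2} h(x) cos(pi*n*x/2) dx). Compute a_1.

a_1 = ∫_0^{2} (-4*x - 3) cos(pi*x/2) dx.
Integrating by parts (boundary term plus one more integral), an antiderivative of (-4*x - 3) cos(pi*x/2) is -8*x*sin(pi*x/2)/pi - 6*sin(pi*x/2)/pi - 16*cos(pi*x/2)/pi**2; evaluating from 0 to 2: ∫_{0}^{2} (-4*x - 3) cos(pi*x/2) dx = (16/pi**2) - (-16/pi**2) = 32/pi**2.
Hence a_1 = 32/pi**2.

32/pi**2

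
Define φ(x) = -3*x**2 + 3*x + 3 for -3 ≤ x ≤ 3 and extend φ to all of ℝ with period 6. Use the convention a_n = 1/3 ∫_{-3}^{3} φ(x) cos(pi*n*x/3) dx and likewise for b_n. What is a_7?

a_7 = 1/3 ∫_{-3}^{3} φ(x) cos(7*pi*x/3) dx.
Integrating by parts twice (tabular method), an antiderivative of (-3*x**2 + 3*x + 3) cos(7*pi*x/3) is -9*x**2*sin(7*pi*x/3)/(7*pi) + 9*x*sin(7*pi*x/3)/(7*pi) - 54*x*cos(7*pi*x/3)/(49*pi**2) + 162*sin(7*pi*x/3)/(343*pi**3) + 9*sin(7*pi*x/3)/(7*pi) + 27*cos(7*pi*x/3)/(49*pi**2); evaluating from -3 to 3: ∫_{-3}^{3} (-3*x**2 + 3*x + 3) cos(7*pi*x/3) dx = (135/(49*pi**2)) - (-27/(7*pi**2)) = 324/(49*pi**2).
Hence a_7 = (1/3)·(324/(49*pi**2)) = 108/(49*pi**2).

108/(49*pi**2)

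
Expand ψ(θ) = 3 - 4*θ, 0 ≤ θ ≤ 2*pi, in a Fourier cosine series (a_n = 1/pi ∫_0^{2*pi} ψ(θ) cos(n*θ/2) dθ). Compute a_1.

a_1 = 1/pi ∫_0^{2*pi} (3 - 4*θ) cos(θ/2) dθ.
Integrating by parts (boundary term plus one more integral), an antiderivative of (3 - 4*θ) cos(θ/2) is -8*θ*sin(θ/2) + 6*sin(θ/2) - 16*cos(θ/2); evaluating from 0 to 2*pi: ∫_{0}^{2*pi} (3 - 4*θ) cos(θ/2) dθ = (16) - (-16) = 32.
Hence a_1 = (1/pi)·(32) = 32/pi.

32/pi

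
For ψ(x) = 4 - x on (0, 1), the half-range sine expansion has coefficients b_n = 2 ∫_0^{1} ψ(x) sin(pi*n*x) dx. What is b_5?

b_5 = 2 ∫_0^{1} (4 - x) sin(5*pi*x) dx.
Integrating by parts (boundary term plus one more integral), an antiderivative of (4 - x) sin(5*pi*x) is x*cos(5*pi*x)/(5*pi) - sin(5*pi*x)/(25*pi**2) - 4*cos(5*pi*x)/(5*pi); evaluating from 0 to 1: ∫_{0}^{1} (4 - x) sin(5*pi*x) dx = (3/(5*pi)) - (-4/(5*pi)) = 7/(5*pi).
Hence b_5 = 2·(7/(5*pi)) = 14/(5*pi).

14/(5*pi)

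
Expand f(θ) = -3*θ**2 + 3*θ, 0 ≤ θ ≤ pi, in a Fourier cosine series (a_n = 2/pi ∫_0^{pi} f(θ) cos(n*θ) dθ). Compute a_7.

a_7 = 2/pi ∫_0^{pi} (-3*θ**2 + 3*θ) cos(7*θ) dθ.
Integrating by parts twice (tabular method), an antiderivative of (-3*θ**2 + 3*θ) cos(7*θ) is -3*θ**2*sin(7*θ)/7 + 3*θ*sin(7*θ)/7 - 6*θ*cos(7*θ)/49 + 6*sin(7*θ)/343 + 3*cos(7*θ)/49; evaluating from 0 to pi: ∫_{0}^{pi} (-3*θ**2 + 3*θ) cos(7*θ) dθ = (-3/49 + 6*pi/49) - (3/49) = -6/49 + 6*pi/49.
Hence a_7 = (2/pi)·(-6/49 + 6*pi/49) = 12*(-1 + pi)/(49*pi).

12*(-1 + pi)/(49*pi)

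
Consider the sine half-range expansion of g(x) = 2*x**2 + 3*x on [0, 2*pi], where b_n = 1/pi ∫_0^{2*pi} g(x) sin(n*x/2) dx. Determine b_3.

b_3 = 1/pi ∫_0^{2*pi} (2*x**2 + 3*x) sin(3*x/2) dx.
Integrating by parts twice (tabular method), an antiderivative of (2*x**2 + 3*x) sin(3*x/2) is -4*x**2*cos(3*x/2)/3 + 16*x*sin(3*x/2)/9 - 2*x*cos(3*x/2) + 4*sin(3*x/2)/3 + 32*cos(3*x/2)/27; evaluating from 0 to 2*pi: ∫_{0}^{2*pi} (2*x**2 + 3*x) sin(3*x/2) dx = (-32/27 + 4*pi + 16*pi**2/3) - (32/27) = -64/27 + 4*pi + 16*pi**2/3.
Hence b_3 = (1/pi)·(-64/27 + 4*pi + 16*pi**2/3) = -64/(27*pi) + 4 + 16*pi/3.

-64/(27*pi) + 4 + 16*pi/3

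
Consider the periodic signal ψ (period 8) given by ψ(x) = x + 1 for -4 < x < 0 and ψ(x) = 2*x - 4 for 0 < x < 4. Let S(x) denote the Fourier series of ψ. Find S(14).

x = 14 differs from x = -2 by 2 full period(s), and the series is 8-periodic.
ψ is continuous at x = -2 with value -1, so the series converges to -1 there.

-1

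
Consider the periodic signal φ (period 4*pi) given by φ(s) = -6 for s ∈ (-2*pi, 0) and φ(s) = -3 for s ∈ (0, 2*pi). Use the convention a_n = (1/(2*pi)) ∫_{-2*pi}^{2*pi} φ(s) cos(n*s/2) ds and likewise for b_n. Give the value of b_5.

b_5 = (1/(2*pi)) ∫_{-2*pi}^{2*pi} φ(s) sin(5*s/2) ds.
Split the integral at the breakpoints.
Directly, an antiderivative of (-6) sin(5*s/2) is 12*cos(5*s/2)/5; evaluating from -2*pi to 0: ∫_{-2*pi}^{0} (-6) sin(5*s/2) ds = (12/5) - (-12/5) = 24/5.
Directly, an antiderivative of (-3) sin(5*s/2) is 6*cos(5*s/2)/5; evaluating from 0 to 2*pi: ∫_{0}^{2*pi} (-3) sin(5*s/2) ds = (-6/5) - (6/5) = -12/5.
Summing the pieces and multiplying by (1/(2*pi)) gives b_5 = 6/(5*pi).

6/(5*pi)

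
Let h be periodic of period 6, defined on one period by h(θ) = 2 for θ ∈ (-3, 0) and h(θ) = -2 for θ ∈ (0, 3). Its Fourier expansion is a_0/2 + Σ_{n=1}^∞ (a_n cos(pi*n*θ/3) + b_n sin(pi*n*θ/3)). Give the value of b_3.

-8/(3*pi)

b_3 = 1/3 ∫_{-3}^{3} h(θ) sin(pi*θ) dθ.
h is odd and sin(pi*θ) is odd, so the integrand is even and b_3 = 2/3 ∫_0^{3} h(θ) sin(pi*θ) dθ.
Directly, an antiderivative of (-2) sin(pi*θ) is 2*cos(pi*θ)/pi; evaluating from 0 to 3: ∫_{0}^{3} (-2) sin(pi*θ) dθ = (-2/pi) - (2/pi) = -4/pi.
Hence b_3 = (2/3)·(-4/pi) = -8/(3*pi).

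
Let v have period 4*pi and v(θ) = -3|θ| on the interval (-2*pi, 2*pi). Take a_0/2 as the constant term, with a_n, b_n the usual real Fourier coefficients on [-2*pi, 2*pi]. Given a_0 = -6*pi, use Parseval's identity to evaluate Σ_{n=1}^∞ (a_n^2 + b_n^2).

6*pi**2

Parseval: a_0^2/2 + Σ_{n≥1} (a_n^2+b_n^2) = (1/(2*pi)) ∫_{-2*pi}^{2*pi} v(θ)^2 dθ = 24*pi**2.
Subtract a_0^2/2 = 18*pi**2: Σ (a_n^2+b_n^2) = 6*pi**2.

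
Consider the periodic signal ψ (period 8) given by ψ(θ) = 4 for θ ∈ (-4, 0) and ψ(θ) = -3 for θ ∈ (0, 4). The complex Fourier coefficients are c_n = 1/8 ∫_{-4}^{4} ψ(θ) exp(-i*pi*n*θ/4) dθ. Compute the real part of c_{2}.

Since ψ is real-valued, Re(c_{2}) = 1/8 ∫_{-4}^{4} ψ(θ) cos(pi*θ/2) dθ = a_{2}/2.
Split the integral at the breakpoints.
Directly, an antiderivative of (4) cos(pi*θ/2) is 8*sin(pi*θ/2)/pi; evaluating from -4 to 0: ∫_{-4}^{0} (4) cos(pi*θ/2) dθ = (0) - (0) = 0.
Directly, an antiderivative of (-3) cos(pi*θ/2) is -6*sin(pi*θ/2)/pi; evaluating from 0 to 4: ∫_{0}^{4} (-3) cos(pi*θ/2) dθ = (0) - (0) = 0.
So ∫_{-4}^{4} ψ(θ) cos(pi*θ/2) dθ = 0.
Hence Re(c_{2}) = (1/8)·(0) = 0.

0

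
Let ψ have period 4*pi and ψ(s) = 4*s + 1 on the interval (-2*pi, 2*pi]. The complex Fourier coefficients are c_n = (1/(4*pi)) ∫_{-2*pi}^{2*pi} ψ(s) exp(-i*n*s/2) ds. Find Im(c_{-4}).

-2

Since ψ is real-valued, Im(c_{-4}) = -(1/(4*pi)) ∫_{-2*pi}^{2*pi} ψ(s) sin(-2*s) ds = b_{4}/2.
Integrating by parts (boundary term plus one more integral), an antiderivative of (4*s + 1) sin(-2*s) is 2*s*cos(2*s) - sin(2*s) + cos(2*s)/2; evaluating from -2*pi to 2*pi: ∫_{-2*pi}^{2*pi} (4*s + 1) sin(-2*s) ds = (1/2 + 4*pi) - (1/2 - 4*pi) = 8*pi.
Hence Im(c_{-4}) = (-1/(4*pi))·(8*pi) = -2.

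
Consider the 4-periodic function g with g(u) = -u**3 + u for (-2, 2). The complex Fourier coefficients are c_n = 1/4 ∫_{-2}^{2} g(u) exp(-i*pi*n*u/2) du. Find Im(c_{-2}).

Since g is real-valued, Im(c_{-2}) = -1/4 ∫_{-2}^{2} g(u) sin(-pi*u) du = b_{2}/2.
g is odd and sin(-pi*u) is odd, so the integrand is even: ∫_{-2}^{2} g(u) sin(-pi*u) du = 2∫_0^{2} g(u) sin(-pi*u) du.
Integrating by parts three times (tabular method), an antiderivative of (-u**3 + u) sin(-pi*u) is -u**3*cos(pi*u)/pi + 3*u**2*sin(pi*u)/pi**2 + 6*u*cos(pi*u)/pi**3 + u*cos(pi*u)/pi - sin(pi*u)/pi**2 - 6*sin(pi*u)/pi**4; evaluating from 0 to 2: ∫_{0}^{2} (-u**3 + u) sin(-pi*u) du = (-6/pi + 12/pi**3) - (0) = -6/pi + 12/pi**3.
So ∫_{-2}^{2} g(u) sin(-pi*u) du = -12/pi + 24/pi**3.
Hence Im(c_{-2}) = (-1/4)·(-12/pi + 24/pi**3) = -6/pi**3 + 3/pi.

-6/pi**3 + 3/pi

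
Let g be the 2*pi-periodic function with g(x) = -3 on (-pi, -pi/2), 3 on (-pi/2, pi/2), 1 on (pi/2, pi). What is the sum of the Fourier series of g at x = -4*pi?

x = -4*pi differs from x = 0 by -2 full period(s), and the series is 2*pi-periodic.
g is continuous at x = 0 with value 3, so the series converges to 3 there.

3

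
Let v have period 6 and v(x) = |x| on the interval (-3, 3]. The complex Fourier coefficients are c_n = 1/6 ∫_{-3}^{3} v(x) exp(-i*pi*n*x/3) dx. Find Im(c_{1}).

Since v is real-valued, Im(c_{1}) = -1/6 ∫_{-3}^{3} v(x) sin(pi*x/3) dx = -b_{1}/2.
(v is even, so the integrand is odd over a symmetric interval and the integral vanishes.)

0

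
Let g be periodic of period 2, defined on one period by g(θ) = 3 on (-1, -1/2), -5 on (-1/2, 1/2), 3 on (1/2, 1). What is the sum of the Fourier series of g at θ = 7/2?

-1

θ = 7/2 differs from θ = -1/2 by 2 full period(s), and the series is 2-periodic.
At θ = -1/2 the one-sided limits are g(-1/2^-) = 3 and g(-1/2^+) = -5.
By Dirichlet's theorem the series converges to their average, [(3) + (-5)]/2 = -1.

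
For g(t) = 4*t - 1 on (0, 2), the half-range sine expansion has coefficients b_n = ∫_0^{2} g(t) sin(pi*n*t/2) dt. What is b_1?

b_1 = ∫_0^{2} (4*t - 1) sin(pi*t/2) dt.
Integrating by parts (boundary term plus one more integral), an antiderivative of (4*t - 1) sin(pi*t/2) is -8*t*cos(pi*t/2)/pi + 16*sin(pi*t/2)/pi**2 + 2*cos(pi*t/2)/pi; evaluating from 0 to 2: ∫_{0}^{2} (4*t - 1) sin(pi*t/2) dt = (14/pi) - (2/pi) = 12/pi.
Hence b_1 = 12/pi.

12/pi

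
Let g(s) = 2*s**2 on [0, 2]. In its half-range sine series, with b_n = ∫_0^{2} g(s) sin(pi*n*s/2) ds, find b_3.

16*(-4 + 9*pi**2)/(27*pi**3)

b_3 = ∫_0^{2} (2*s**2) sin(3*pi*s/2) ds.
Integrating by parts twice (tabular method), an antiderivative of (2*s**2) sin(3*pi*s/2) is -4*s**2*cos(3*pi*s/2)/(3*pi) + 16*s*sin(3*pi*s/2)/(9*pi**2) + 32*cos(3*pi*s/2)/(27*pi**3); evaluating from 0 to 2: ∫_{0}^{2} (2*s**2) sin(3*pi*s/2) ds = (16*(-2 + 9*pi**2)/(27*pi**3)) - (32/(27*pi**3)) = 16*(-4 + 9*pi**2)/(27*pi**3).
Hence b_3 = 16*(-4 + 9*pi**2)/(27*pi**3).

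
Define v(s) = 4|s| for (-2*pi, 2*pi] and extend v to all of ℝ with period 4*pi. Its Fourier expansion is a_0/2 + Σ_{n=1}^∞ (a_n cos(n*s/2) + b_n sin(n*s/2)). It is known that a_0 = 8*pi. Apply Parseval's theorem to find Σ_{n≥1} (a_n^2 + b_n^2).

32*pi**2/3

Parseval: a_0^2/2 + Σ_{n≥1} (a_n^2+b_n^2) = (1/(2*pi)) ∫_{-2*pi}^{2*pi} v(s)^2 ds = 128*pi**2/3.
Subtract a_0^2/2 = 32*pi**2: Σ (a_n^2+b_n^2) = 32*pi**2/3.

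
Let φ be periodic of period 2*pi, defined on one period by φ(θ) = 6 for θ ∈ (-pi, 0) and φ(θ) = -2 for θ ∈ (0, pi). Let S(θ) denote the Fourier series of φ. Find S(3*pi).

2

θ = 3*pi differs from θ = pi by 1 full period(s), and the series is 2*pi-periodic.
At θ = pi the one-sided limits are φ(pi^-) = -2 and φ(pi^+) = 6.
By Dirichlet's theorem the series converges to their average, [(-2) + (6)]/2 = 2.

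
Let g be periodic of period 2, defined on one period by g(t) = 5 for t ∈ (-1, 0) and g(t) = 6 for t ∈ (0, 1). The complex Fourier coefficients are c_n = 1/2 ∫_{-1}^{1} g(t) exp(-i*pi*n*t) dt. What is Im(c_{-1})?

1/pi

Since g is real-valued, Im(c_{-1}) = -1/2 ∫_{-1}^{1} g(t) sin(-pi*t) dt = b_{1}/2.
Split the integral at the breakpoints.
Directly, an antiderivative of (5) sin(-pi*t) is 5*cos(pi*t)/pi; evaluating from -1 to 0: ∫_{-1}^{0} (5) sin(-pi*t) dt = (5/pi) - (-5/pi) = 10/pi.
Directly, an antiderivative of (6) sin(-pi*t) is 6*cos(pi*t)/pi; evaluating from 0 to 1: ∫_{0}^{1} (6) sin(-pi*t) dt = (-6/pi) - (6/pi) = -12/pi.
So ∫_{-1}^{1} g(t) sin(-pi*t) dt = -2/pi.
Hence Im(c_{-1}) = (-1/2)·(-2/pi) = 1/pi.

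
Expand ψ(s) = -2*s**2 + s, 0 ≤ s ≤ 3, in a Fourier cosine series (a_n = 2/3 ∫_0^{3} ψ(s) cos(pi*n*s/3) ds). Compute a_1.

60/pi**2

a_1 = 2/3 ∫_0^{3} (-2*s**2 + s) cos(pi*s/3) ds.
Integrating by parts twice (tabular method), an antiderivative of (-2*s**2 + s) cos(pi*s/3) is -6*s**2*sin(pi*s/3)/pi + 3*s*sin(pi*s/3)/pi - 36*s*cos(pi*s/3)/pi**2 + 108*sin(pi*s/3)/pi**3 + 9*cos(pi*s/3)/pi**2; evaluating from 0 to 3: ∫_{0}^{3} (-2*s**2 + s) cos(pi*s/3) ds = (99/pi**2) - (9/pi**2) = 90/pi**2.
Hence a_1 = (2/3)·(90/pi**2) = 60/pi**2.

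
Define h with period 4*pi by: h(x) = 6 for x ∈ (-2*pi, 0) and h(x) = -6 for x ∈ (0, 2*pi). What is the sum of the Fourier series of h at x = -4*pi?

x = -4*pi differs from x = 0 by -1 full period(s), and the series is 4*pi-periodic.
At x = 0 the one-sided limits are h(0^-) = 6 and h(0^+) = -6.
By Dirichlet's theorem the series converges to their average, [(6) + (-6)]/2 = 0.

0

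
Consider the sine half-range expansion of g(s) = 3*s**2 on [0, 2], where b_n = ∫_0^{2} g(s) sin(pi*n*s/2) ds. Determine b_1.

-96/pi**3 + 24/pi

b_1 = ∫_0^{2} (3*s**2) sin(pi*s/2) ds.
Integrating by parts twice (tabular method), an antiderivative of (3*s**2) sin(pi*s/2) is -6*s**2*cos(pi*s/2)/pi + 24*s*sin(pi*s/2)/pi**2 + 48*cos(pi*s/2)/pi**3; evaluating from 0 to 2: ∫_{0}^{2} (3*s**2) sin(pi*s/2) ds = (-48/pi**3 + 24/pi) - (48/pi**3) = -96/pi**3 + 24/pi.
Hence b_1 = -96/pi**3 + 24/pi.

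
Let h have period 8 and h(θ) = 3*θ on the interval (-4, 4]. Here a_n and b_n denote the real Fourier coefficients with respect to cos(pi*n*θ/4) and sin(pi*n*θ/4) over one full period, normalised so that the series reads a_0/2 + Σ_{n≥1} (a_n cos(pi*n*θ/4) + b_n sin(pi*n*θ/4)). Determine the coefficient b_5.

24/(5*pi)

b_5 = 1/4 ∫_{-4}^{4} h(θ) sin(5*pi*θ/4) dθ.
h is odd and sin(5*pi*θ/4) is odd, so the integrand is even and b_5 = 1/2 ∫_0^{4} h(θ) sin(5*pi*θ/4) dθ.
Integrating by parts (boundary term plus one more integral), an antiderivative of (3*θ) sin(5*pi*θ/4) is -12*θ*cos(5*pi*θ/4)/(5*pi) + 48*sin(5*pi*θ/4)/(25*pi**2); evaluating from 0 to 4: ∫_{0}^{4} (3*θ) sin(5*pi*θ/4) dθ = (48/(5*pi)) - (0) = 48/(5*pi).
Hence b_5 = (1/2)·(48/(5*pi)) = 24/(5*pi).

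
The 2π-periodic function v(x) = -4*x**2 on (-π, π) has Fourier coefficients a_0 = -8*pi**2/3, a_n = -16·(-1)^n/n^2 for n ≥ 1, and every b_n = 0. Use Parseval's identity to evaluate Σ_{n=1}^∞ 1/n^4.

pi**4/90

Parseval: a_0^2/2 + Σ a_n^2 = (1/π) ∫_{-π}^{π} v(x)^2 dx = 32*pi**4/5.
Subtract a_0^2/2 = 32*pi**4/9: Σ a_n^2 = 128*pi**4/45.
Since a_n^2 = 256/n^4, Σ 1/n^4 = pi**4/90.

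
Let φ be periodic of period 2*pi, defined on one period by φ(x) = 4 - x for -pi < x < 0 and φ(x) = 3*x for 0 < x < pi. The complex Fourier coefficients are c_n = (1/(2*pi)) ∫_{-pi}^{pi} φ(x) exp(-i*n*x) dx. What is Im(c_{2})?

1/2

Since φ is real-valued, Im(c_{2}) = -(1/(2*pi)) ∫_{-pi}^{pi} φ(x) sin(2*x) dx = -b_{2}/2.
Split the integral at the breakpoints.
Integrating by parts (boundary term plus one more integral), an antiderivative of (4 - x) sin(2*x) is x*cos(2*x)/2 - sin(2*x)/4 - 2*cos(2*x); evaluating from -pi to 0: ∫_{-pi}^{0} (4 - x) sin(2*x) dx = (-2) - (-2 - pi/2) = pi/2.
Integrating by parts (boundary term plus one more integral), an antiderivative of (3*x) sin(2*x) is -3*x*cos(2*x)/2 + 3*sin(2*x)/4; evaluating from 0 to pi: ∫_{0}^{pi} (3*x) sin(2*x) dx = (-3*pi/2) - (0) = -3*pi/2.
So ∫_{-pi}^{pi} φ(x) sin(2*x) dx = -pi.
Hence Im(c_{2}) = (-1/(2*pi))·(-pi) = 1/2.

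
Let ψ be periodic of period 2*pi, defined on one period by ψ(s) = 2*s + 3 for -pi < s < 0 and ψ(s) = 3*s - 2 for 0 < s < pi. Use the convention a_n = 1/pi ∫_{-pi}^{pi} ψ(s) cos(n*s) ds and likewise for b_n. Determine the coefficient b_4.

b_4 = 1/pi ∫_{-pi}^{pi} ψ(s) sin(4*s) ds.
Split the integral at the breakpoints.
Integrating by parts (boundary term plus one more integral), an antiderivative of (2*s + 3) sin(4*s) is -s*cos(4*s)/2 + sin(4*s)/8 - 3*cos(4*s)/4; evaluating from -pi to 0: ∫_{-pi}^{0} (2*s + 3) sin(4*s) ds = (-3/4) - (-3/4 + pi/2) = -pi/2.
Integrating by parts (boundary term plus one more integral), an antiderivative of (3*s - 2) sin(4*s) is -3*s*cos(4*s)/4 + 3*sin(4*s)/16 + cos(4*s)/2; evaluating from 0 to pi: ∫_{0}^{pi} (3*s - 2) sin(4*s) ds = (1/2 - 3*pi/4) - (1/2) = -3*pi/4.
Summing the pieces and multiplying by (1/pi) gives b_4 = -5/4.

-5/4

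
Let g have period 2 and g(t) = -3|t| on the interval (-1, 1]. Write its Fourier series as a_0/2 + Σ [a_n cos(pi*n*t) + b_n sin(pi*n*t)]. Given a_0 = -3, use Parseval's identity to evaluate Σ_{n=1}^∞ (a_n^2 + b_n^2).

3/2

Parseval: a_0^2/2 + Σ_{n≥1} (a_n^2+b_n^2) = ∫_{-1}^{1} g(t)^2 dt = 6.
Subtract a_0^2/2 = 9/2: Σ (a_n^2+b_n^2) = 3/2.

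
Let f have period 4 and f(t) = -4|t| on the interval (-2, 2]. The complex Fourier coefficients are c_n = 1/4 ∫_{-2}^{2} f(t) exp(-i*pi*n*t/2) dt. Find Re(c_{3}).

Since f is real-valued, Re(c_{3}) = 1/4 ∫_{-2}^{2} f(t) cos(3*pi*t/2) dt = a_{3}/2.
f is even and cos(3*pi*t/2) is even, so the integrand is even: ∫_{-2}^{2} f(t) cos(3*pi*t/2) dt = 2∫_0^{2} f(t) cos(3*pi*t/2) dt.
Integrating by parts (boundary term plus one more integral), an antiderivative of (-4*t) cos(3*pi*t/2) is -8*t*sin(3*pi*t/2)/(3*pi) - 16*cos(3*pi*t/2)/(9*pi**2); evaluating from 0 to 2: ∫_{0}^{2} (-4*t) cos(3*pi*t/2) dt = (16/(9*pi**2)) - (-16/(9*pi**2)) = 32/(9*pi**2).
So ∫_{-2}^{2} f(t) cos(3*pi*t/2) dt = 64/(9*pi**2).
Hence Re(c_{3}) = (1/4)·(64/(9*pi**2)) = 16/(9*pi**2).

16/(9*pi**2)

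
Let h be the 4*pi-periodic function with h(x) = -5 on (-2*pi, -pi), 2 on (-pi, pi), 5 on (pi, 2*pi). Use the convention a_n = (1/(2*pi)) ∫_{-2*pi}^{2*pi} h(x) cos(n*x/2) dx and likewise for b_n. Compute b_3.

10/(3*pi)

b_3 = (1/(2*pi)) ∫_{-2*pi}^{2*pi} h(x) sin(3*x/2) dx.
Split the integral at the breakpoints.
Directly, an antiderivative of (-5) sin(3*x/2) is 10*cos(3*x/2)/3; evaluating from -2*pi to -pi: ∫_{-2*pi}^{-pi} (-5) sin(3*x/2) dx = (0) - (-10/3) = 10/3.
Directly, an antiderivative of (2) sin(3*x/2) is -4*cos(3*x/2)/3; evaluating from -pi to pi: ∫_{-pi}^{pi} (2) sin(3*x/2) dx = (0) - (0) = 0.
Directly, an antiderivative of (5) sin(3*x/2) is -10*cos(3*x/2)/3; evaluating from pi to 2*pi: ∫_{pi}^{2*pi} (5) sin(3*x/2) dx = (10/3) - (0) = 10/3.
Summing the pieces and multiplying by (1/(2*pi)) gives b_3 = 10/(3*pi).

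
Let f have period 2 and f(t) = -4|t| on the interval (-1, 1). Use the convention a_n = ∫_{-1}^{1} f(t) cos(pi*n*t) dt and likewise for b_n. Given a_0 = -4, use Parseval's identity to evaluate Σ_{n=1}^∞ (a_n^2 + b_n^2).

Parseval: a_0^2/2 + Σ_{n≥1} (a_n^2+b_n^2) = ∫_{-1}^{1} f(t)^2 dt = 32/3.
Subtract a_0^2/2 = 8: Σ (a_n^2+b_n^2) = 8/3.

8/3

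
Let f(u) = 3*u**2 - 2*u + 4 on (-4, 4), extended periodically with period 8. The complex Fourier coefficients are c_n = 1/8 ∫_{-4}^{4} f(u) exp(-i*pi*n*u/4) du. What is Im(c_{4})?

Since f is real-valued, Im(c_{4}) = -1/8 ∫_{-4}^{4} f(u) sin(pi*u) du = -b_{4}/2.
Integrating by parts twice (tabular method), an antiderivative of (3*u**2 - 2*u + 4) sin(pi*u) is -3*u**2*cos(pi*u)/pi + 6*u*sin(pi*u)/pi**2 + 2*u*cos(pi*u)/pi - 2*sin(pi*u)/pi**2 - 4*cos(pi*u)/pi + 6*cos(pi*u)/pi**3; evaluating from -4 to 4: ∫_{-4}^{4} (3*u**2 - 2*u + 4) sin(pi*u) du = (-44/pi + 6/pi**3) - (-60/pi + 6/pi**3) = 16/pi.
Hence Im(c_{4}) = (-1/8)·(16/pi) = -2/pi.

-2/pi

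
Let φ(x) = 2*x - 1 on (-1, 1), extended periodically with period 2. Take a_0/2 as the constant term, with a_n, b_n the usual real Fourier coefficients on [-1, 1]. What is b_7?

4/(7*pi)

b_7 = ∫_{-1}^{1} φ(x) sin(7*pi*x) dx.
Integrating by parts (boundary term plus one more integral), an antiderivative of (2*x - 1) sin(7*pi*x) is -2*x*cos(7*pi*x)/(7*pi) + 2*sin(7*pi*x)/(49*pi**2) + cos(7*pi*x)/(7*pi); evaluating from -1 to 1: ∫_{-1}^{1} (2*x - 1) sin(7*pi*x) dx = (1/(7*pi)) - (-3/(7*pi)) = 4/(7*pi).
Hence b_7 = 4/(7*pi).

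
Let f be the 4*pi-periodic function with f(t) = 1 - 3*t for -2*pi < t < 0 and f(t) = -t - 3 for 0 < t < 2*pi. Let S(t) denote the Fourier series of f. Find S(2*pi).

-1 + 2*pi

t = 2*pi differs from t = -2*pi by 1 full period(s), and the series is 4*pi-periodic.
At t = -2*pi the one-sided limits are f(-2*pi^-) = -2*pi - 3 and f(-2*pi^+) = 1 + 6*pi.
By Dirichlet's theorem the series converges to their average, [(-2*pi - 3) + (1 + 6*pi)]/2 = -1 + 2*pi.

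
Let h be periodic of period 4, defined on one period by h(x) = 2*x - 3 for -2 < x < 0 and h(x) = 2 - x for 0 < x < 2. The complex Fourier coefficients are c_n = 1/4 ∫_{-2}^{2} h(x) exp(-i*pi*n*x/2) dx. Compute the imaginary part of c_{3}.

-2/pi

Since h is real-valued, Im(c_{3}) = -1/4 ∫_{-2}^{2} h(x) sin(3*pi*x/2) dx = -b_{3}/2.
Split the integral at the breakpoints.
Integrating by parts (boundary term plus one more integral), an antiderivative of (2*x - 3) sin(3*pi*x/2) is -4*x*cos(3*pi*x/2)/(3*pi) + 8*sin(3*pi*x/2)/(9*pi**2) + 2*cos(3*pi*x/2)/pi; evaluating from -2 to 0: ∫_{-2}^{0} (2*x - 3) sin(3*pi*x/2) dx = (2/pi) - (-14/(3*pi)) = 20/(3*pi).
Integrating by parts (boundary term plus one more integral), an antiderivative of (2 - x) sin(3*pi*x/2) is 2*x*cos(3*pi*x/2)/(3*pi) - 4*sin(3*pi*x/2)/(9*pi**2) - 4*cos(3*pi*x/2)/(3*pi); evaluating from 0 to 2: ∫_{0}^{2} (2 - x) sin(3*pi*x/2) dx = (0) - (-4/(3*pi)) = 4/(3*pi).
So ∫_{-2}^{2} h(x) sin(3*pi*x/2) dx = 8/pi.
Hence Im(c_{3}) = (-1/4)·(8/pi) = -2/pi.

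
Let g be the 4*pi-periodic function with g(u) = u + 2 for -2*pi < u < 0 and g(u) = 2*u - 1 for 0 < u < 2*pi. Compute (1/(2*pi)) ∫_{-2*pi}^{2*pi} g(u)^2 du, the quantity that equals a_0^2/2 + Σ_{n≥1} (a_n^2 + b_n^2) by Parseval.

(1/(2*pi)) ∫_{-2*pi}^{2*pi} g(u)^2 du = (1/(2*pi)) · (2*pi*(-24*pi + 15 + 20*pi**2)/3) = -8*pi + 5 + 20*pi**2/3.

-8*pi + 5 + 20*pi**2/3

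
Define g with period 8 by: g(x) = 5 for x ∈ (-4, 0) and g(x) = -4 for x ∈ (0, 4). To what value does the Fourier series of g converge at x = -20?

1/2

x = -20 differs from x = -4 by -2 full period(s), and the series is 8-periodic.
At x = -4 the one-sided limits are g(-4^-) = -4 and g(-4^+) = 5.
By Dirichlet's theorem the series converges to their average, [(-4) + (5)]/2 = 1/2.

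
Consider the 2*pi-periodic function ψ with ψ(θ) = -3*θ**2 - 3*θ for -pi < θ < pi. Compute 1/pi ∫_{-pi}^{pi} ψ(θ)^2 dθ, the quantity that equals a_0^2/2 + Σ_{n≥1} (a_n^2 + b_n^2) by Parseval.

1/pi ∫_{-pi}^{pi} ψ(θ)^2 dθ = 1/pi · (pi**3*(6 + 18*pi**2/5)) = pi**2*(6 + 18*pi**2/5).

pi**2*(6 + 18*pi**2/5)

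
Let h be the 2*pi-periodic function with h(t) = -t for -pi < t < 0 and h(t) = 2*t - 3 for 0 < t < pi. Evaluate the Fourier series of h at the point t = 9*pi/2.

-3 + pi

t = 9*pi/2 differs from t = pi/2 by 2 full period(s), and the series is 2*pi-periodic.
h is continuous at t = pi/2 with value -3 + pi, so the series converges to -3 + pi there.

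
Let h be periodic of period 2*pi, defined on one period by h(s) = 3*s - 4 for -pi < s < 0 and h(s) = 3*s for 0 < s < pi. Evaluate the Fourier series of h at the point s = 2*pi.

-2

s = 2*pi differs from s = 0 by 1 full period(s), and the series is 2*pi-periodic.
At s = 0 the one-sided limits are h(0^-) = -4 and h(0^+) = 0.
By Dirichlet's theorem the series converges to their average, [(-4) + (0)]/2 = -2.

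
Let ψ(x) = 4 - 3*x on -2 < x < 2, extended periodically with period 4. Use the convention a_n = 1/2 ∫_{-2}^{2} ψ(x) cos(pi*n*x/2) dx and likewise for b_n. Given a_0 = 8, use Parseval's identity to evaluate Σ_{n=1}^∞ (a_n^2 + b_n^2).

Parseval: a_0^2/2 + Σ_{n≥1} (a_n^2+b_n^2) = 1/2 ∫_{-2}^{2} ψ(x)^2 dx = 56.
Subtract a_0^2/2 = 32: Σ (a_n^2+b_n^2) = 24.

24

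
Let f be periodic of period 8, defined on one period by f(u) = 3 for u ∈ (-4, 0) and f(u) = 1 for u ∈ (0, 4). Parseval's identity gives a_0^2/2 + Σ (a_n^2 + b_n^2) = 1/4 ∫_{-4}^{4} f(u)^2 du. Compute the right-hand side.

1/4 ∫_{-4}^{4} f(u)^2 du = 1/4 · (40) = 10.

10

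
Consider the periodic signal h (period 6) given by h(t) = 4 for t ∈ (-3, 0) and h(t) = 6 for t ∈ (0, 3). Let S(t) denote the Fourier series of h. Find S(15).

t = 15 differs from t = 3 by 2 full period(s), and the series is 6-periodic.
At t = 3 the one-sided limits are h(3^-) = 6 and h(3^+) = 4.
By Dirichlet's theorem the series converges to their average, [(6) + (4)]/2 = 5.

5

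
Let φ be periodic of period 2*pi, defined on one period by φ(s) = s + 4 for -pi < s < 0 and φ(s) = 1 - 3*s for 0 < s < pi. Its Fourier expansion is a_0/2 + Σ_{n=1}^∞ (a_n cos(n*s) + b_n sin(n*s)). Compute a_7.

a_7 = 1/pi ∫_{-pi}^{pi} φ(s) cos(7*s) ds.
Split the integral at the breakpoints.
Integrating by parts (boundary term plus one more integral), an antiderivative of (s + 4) cos(7*s) is s*sin(7*s)/7 + 4*sin(7*s)/7 + cos(7*s)/49; evaluating from -pi to 0: ∫_{-pi}^{0} (s + 4) cos(7*s) ds = (1/49) - (-1/49) = 2/49.
Integrating by parts (boundary term plus one more integral), an antiderivative of (1 - 3*s) cos(7*s) is -3*s*sin(7*s)/7 + sin(7*s)/7 - 3*cos(7*s)/49; evaluating from 0 to pi: ∫_{0}^{pi} (1 - 3*s) cos(7*s) ds = (3/49) - (-3/49) = 6/49.
Summing the pieces and multiplying by (1/pi) gives a_7 = 8/(49*pi).

8/(49*pi)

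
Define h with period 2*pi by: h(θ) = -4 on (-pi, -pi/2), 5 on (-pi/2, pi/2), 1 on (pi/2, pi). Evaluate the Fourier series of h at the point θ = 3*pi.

θ = 3*pi differs from θ = pi by 1 full period(s), and the series is 2*pi-periodic.
At θ = pi the one-sided limits are h(pi^-) = 1 and h(pi^+) = -4.
By Dirichlet's theorem the series converges to their average, [(1) + (-4)]/2 = -3/2.

-3/2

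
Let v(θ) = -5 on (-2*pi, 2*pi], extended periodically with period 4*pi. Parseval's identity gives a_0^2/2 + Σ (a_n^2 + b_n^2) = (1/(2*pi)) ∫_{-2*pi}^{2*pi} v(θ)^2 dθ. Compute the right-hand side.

(1/(2*pi)) ∫_{-2*pi}^{2*pi} v(θ)^2 dθ = (1/(2*pi)) · (100*pi) = 50.

50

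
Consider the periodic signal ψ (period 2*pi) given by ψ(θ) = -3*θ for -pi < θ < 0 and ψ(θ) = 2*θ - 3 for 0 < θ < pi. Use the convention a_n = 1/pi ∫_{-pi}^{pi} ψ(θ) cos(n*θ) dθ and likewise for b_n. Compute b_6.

b_6 = 1/pi ∫_{-pi}^{pi} ψ(θ) sin(6*θ) dθ.
Split the integral at the breakpoints.
Integrating by parts (boundary term plus one more integral), an antiderivative of (-3*θ) sin(6*θ) is θ*cos(6*θ)/2 - sin(6*θ)/12; evaluating from -pi to 0: ∫_{-pi}^{0} (-3*θ) sin(6*θ) dθ = (0) - (-pi/2) = pi/2.
Integrating by parts (boundary term plus one more integral), an antiderivative of (2*θ - 3) sin(6*θ) is -θ*cos(6*θ)/3 + sin(6*θ)/18 + cos(6*θ)/2; evaluating from 0 to pi: ∫_{0}^{pi} (2*θ - 3) sin(6*θ) dθ = (1/2 - pi/3) - (1/2) = -pi/3.
Summing the pieces and multiplying by (1/pi) gives b_6 = 1/6.

1/6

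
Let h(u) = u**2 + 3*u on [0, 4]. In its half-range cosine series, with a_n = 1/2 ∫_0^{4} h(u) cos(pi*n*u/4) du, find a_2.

a_2 = 1/2 ∫_0^{4} (u**2 + 3*u) cos(pi*u/2) du.
Integrating by parts twice (tabular method), an antiderivative of (u**2 + 3*u) cos(pi*u/2) is 2*u**2*sin(pi*u/2)/pi + 6*u*sin(pi*u/2)/pi + 8*u*cos(pi*u/2)/pi**2 - 16*sin(pi*u/2)/pi**3 + 12*cos(pi*u/2)/pi**2; evaluating from 0 to 4: ∫_{0}^{4} (u**2 + 3*u) cos(pi*u/2) du = (44/pi**2) - (12/pi**2) = 32/pi**2.
Hence a_2 = (1/2)·(32/pi**2) = 16/pi**2.

16/pi**2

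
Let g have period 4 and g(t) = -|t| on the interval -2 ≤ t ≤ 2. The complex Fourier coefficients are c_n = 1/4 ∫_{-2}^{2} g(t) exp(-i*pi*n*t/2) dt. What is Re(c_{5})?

4/(25*pi**2)

Since g is real-valued, Re(c_{5}) = 1/4 ∫_{-2}^{2} g(t) cos(5*pi*t/2) dt = a_{5}/2.
g is even and cos(5*pi*t/2) is even, so the integrand is even: ∫_{-2}^{2} g(t) cos(5*pi*t/2) dt = 2∫_0^{2} g(t) cos(5*pi*t/2) dt.
Integrating by parts (boundary term plus one more integral), an antiderivative of (-t) cos(5*pi*t/2) is -2*t*sin(5*pi*t/2)/(5*pi) - 4*cos(5*pi*t/2)/(25*pi**2); evaluating from 0 to 2: ∫_{0}^{2} (-t) cos(5*pi*t/2) dt = (4/(25*pi**2)) - (-4/(25*pi**2)) = 8/(25*pi**2).
So ∫_{-2}^{2} g(t) cos(5*pi*t/2) dt = 16/(25*pi**2).
Hence Re(c_{5}) = (1/4)·(16/(25*pi**2)) = 4/(25*pi**2).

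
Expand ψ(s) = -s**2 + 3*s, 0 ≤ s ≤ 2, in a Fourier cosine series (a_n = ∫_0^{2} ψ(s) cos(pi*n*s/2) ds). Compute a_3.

a_3 = ∫_0^{2} (-s**2 + 3*s) cos(3*pi*s/2) ds.
Integrating by parts twice (tabular method), an antiderivative of (-s**2 + 3*s) cos(3*pi*s/2) is -2*s**2*sin(3*pi*s/2)/(3*pi) + 2*s*sin(3*pi*s/2)/pi - 8*s*cos(3*pi*s/2)/(9*pi**2) + 16*sin(3*pi*s/2)/(27*pi**3) + 4*cos(3*pi*s/2)/(3*pi**2); evaluating from 0 to 2: ∫_{0}^{2} (-s**2 + 3*s) cos(3*pi*s/2) ds = (4/(9*pi**2)) - (4/(3*pi**2)) = -8/(9*pi**2).
Hence a_3 = -8/(9*pi**2).

-8/(9*pi**2)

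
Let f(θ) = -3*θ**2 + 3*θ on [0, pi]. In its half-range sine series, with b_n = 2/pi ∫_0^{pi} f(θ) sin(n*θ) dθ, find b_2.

-3 + 3*pi

b_2 = 2/pi ∫_0^{pi} (-3*θ**2 + 3*θ) sin(2*θ) dθ.
Integrating by parts twice (tabular method), an antiderivative of (-3*θ**2 + 3*θ) sin(2*θ) is 3*θ**2*cos(2*θ)/2 - 3*θ*sin(2*θ)/2 - 3*θ*cos(2*θ)/2 + 3*sin(2*θ)/4 - 3*cos(2*θ)/4; evaluating from 0 to pi: ∫_{0}^{pi} (-3*θ**2 + 3*θ) sin(2*θ) dθ = (-3*pi/2 - 3/4 + 3*pi**2/2) - (-3/4) = 3*pi*(-1 + pi)/2.
Hence b_2 = (2/pi)·(3*pi*(-1 + pi)/2) = -3 + 3*pi.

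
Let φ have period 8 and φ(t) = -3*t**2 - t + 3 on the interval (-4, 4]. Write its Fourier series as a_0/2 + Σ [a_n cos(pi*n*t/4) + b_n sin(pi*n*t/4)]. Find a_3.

64/(3*pi**2)

a_3 = 1/4 ∫_{-4}^{4} φ(t) cos(3*pi*t/4) dt.
Integrating by parts twice (tabular method), an antiderivative of (-3*t**2 - t + 3) cos(3*pi*t/4) is -4*t**2*sin(3*pi*t/4)/pi - 4*t*sin(3*pi*t/4)/(3*pi) - 32*t*cos(3*pi*t/4)/(3*pi**2) + 128*sin(3*pi*t/4)/(9*pi**3) + 4*sin(3*pi*t/4)/pi - 16*cos(3*pi*t/4)/(9*pi**2); evaluating from -4 to 4: ∫_{-4}^{4} (-3*t**2 - t + 3) cos(3*pi*t/4) dt = (400/(9*pi**2)) - (-368/(9*pi**2)) = 256/(3*pi**2).
Hence a_3 = (1/4)·(256/(3*pi**2)) = 64/(3*pi**2).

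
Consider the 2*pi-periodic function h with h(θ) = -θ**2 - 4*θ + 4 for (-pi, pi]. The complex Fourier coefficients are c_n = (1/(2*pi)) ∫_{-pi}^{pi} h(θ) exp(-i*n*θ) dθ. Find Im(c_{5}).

Since h is real-valued, Im(c_{5}) = -(1/(2*pi)) ∫_{-pi}^{pi} h(θ) sin(5*θ) dθ = -b_{5}/2.
Integrating by parts twice (tabular method), an antiderivative of (-θ**2 - 4*θ + 4) sin(5*θ) is θ**2*cos(5*θ)/5 - 2*θ*sin(5*θ)/25 + 4*θ*cos(5*θ)/5 - 4*sin(5*θ)/25 - 102*cos(5*θ)/125; evaluating from -pi to pi: ∫_{-pi}^{pi} (-θ**2 - 4*θ + 4) sin(5*θ) dθ = (-4*pi/5 - pi**2/5 + 102/125) - (-pi**2/5 + 102/125 + 4*pi/5) = -8*pi/5.
Hence Im(c_{5}) = (-1/(2*pi))·(-8*pi/5) = 4/5.

4/5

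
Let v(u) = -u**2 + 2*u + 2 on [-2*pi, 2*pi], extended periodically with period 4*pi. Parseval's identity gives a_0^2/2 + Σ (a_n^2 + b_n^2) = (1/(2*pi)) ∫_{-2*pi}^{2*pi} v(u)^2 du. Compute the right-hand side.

(1/(2*pi)) ∫_{-2*pi}^{2*pi} v(u)^2 du = (1/(2*pi)) · (16*pi + 64*pi**5/5) = 8 + 32*pi**4/5.

8 + 32*pi**4/5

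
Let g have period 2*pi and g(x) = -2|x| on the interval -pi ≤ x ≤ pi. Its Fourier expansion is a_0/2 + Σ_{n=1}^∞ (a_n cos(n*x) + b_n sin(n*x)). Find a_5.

8/(25*pi)

a_5 = 1/pi ∫_{-pi}^{pi} g(x) cos(5*x) dx.
g is even and cos(5*x) is even, so the integrand is even and a_5 = 2/pi ∫_0^{pi} g(x) cos(5*x) dx.
Integrating by parts (boundary term plus one more integral), an antiderivative of (-2*x) cos(5*x) is -2*x*sin(5*x)/5 - 2*cos(5*x)/25; evaluating from 0 to pi: ∫_{0}^{pi} (-2*x) cos(5*x) dx = (2/25) - (-2/25) = 4/25.
Hence a_5 = (2/pi)·(4/25) = 8/(25*pi).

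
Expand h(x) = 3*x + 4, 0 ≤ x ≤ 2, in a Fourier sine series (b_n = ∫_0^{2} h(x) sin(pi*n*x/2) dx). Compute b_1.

b_1 = ∫_0^{2} (3*x + 4) sin(pi*x/2) dx.
Integrating by parts (boundary term plus one more integral), an antiderivative of (3*x + 4) sin(pi*x/2) is -6*x*cos(pi*x/2)/pi + 12*sin(pi*x/2)/pi**2 - 8*cos(pi*x/2)/pi; evaluating from 0 to 2: ∫_{0}^{2} (3*x + 4) sin(pi*x/2) dx = (20/pi) - (-8/pi) = 28/pi.
Hence b_1 = 28/pi.

28/pi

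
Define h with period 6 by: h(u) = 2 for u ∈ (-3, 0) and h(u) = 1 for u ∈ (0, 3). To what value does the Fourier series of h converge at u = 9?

3/2

u = 9 differs from u = 3 by 1 full period(s), and the series is 6-periodic.
At u = 3 the one-sided limits are h(3^-) = 1 and h(3^+) = 2.
By Dirichlet's theorem the series converges to their average, [(1) + (2)]/2 = 3/2.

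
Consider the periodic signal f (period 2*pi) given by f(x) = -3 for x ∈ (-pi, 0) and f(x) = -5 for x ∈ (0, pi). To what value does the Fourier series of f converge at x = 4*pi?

-4

x = 4*pi differs from x = 0 by 2 full period(s), and the series is 2*pi-periodic.
At x = 0 the one-sided limits are f(0^-) = -3 and f(0^+) = -5.
By Dirichlet's theorem the series converges to their average, [(-3) + (-5)]/2 = -4.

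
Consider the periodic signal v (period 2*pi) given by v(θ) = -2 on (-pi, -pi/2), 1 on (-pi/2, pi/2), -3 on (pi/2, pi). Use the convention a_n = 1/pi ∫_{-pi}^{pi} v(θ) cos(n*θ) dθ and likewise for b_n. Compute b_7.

-1/(7*pi)

b_7 = 1/pi ∫_{-pi}^{pi} v(θ) sin(7*θ) dθ.
Split the integral at the breakpoints.
Directly, an antiderivative of (-2) sin(7*θ) is 2*cos(7*θ)/7; evaluating from -pi to -pi/2: ∫_{-pi}^{-pi/2} (-2) sin(7*θ) dθ = (0) - (-2/7) = 2/7.
Directly, an antiderivative of (1) sin(7*θ) is -cos(7*θ)/7; evaluating from -pi/2 to pi/2: ∫_{-pi/2}^{pi/2} (1) sin(7*θ) dθ = (0) - (0) = 0.
Directly, an antiderivative of (-3) sin(7*θ) is 3*cos(7*θ)/7; evaluating from pi/2 to pi: ∫_{pi/2}^{pi} (-3) sin(7*θ) dθ = (-3/7) - (0) = -3/7.
Summing the pieces and multiplying by (1/pi) gives b_7 = -1/(7*pi).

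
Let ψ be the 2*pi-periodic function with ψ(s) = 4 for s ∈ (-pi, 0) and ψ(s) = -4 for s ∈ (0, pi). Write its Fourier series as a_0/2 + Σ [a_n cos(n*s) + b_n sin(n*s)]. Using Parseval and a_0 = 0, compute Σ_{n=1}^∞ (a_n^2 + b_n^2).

Parseval: a_0^2/2 + Σ_{n≥1} (a_n^2+b_n^2) = 1/pi ∫_{-pi}^{pi} ψ(s)^2 ds = 32.
Subtract a_0^2/2 = 0: Σ (a_n^2+b_n^2) = 32.

32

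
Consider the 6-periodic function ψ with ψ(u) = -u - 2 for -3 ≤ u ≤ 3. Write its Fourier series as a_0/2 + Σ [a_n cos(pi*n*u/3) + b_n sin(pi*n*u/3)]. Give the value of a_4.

0

a_4 = 1/3 ∫_{-3}^{3} ψ(u) cos(4*pi*u/3) du.
Integrating by parts (boundary term plus one more integral), an antiderivative of (-u - 2) cos(4*pi*u/3) is -3*u*sin(4*pi*u/3)/(4*pi) - 3*sin(4*pi*u/3)/(2*pi) - 9*cos(4*pi*u/3)/(16*pi**2); evaluating from -3 to 3: ∫_{-3}^{3} (-u - 2) cos(4*pi*u/3) du = (-9/(16*pi**2)) - (-9/(16*pi**2)) = 0.
Hence a_4 = (1/3)·(0) = 0.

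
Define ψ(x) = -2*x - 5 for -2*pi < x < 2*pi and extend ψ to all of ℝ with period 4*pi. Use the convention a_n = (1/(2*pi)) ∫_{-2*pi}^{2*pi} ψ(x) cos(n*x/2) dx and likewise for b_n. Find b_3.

-8/3

b_3 = (1/(2*pi)) ∫_{-2*pi}^{2*pi} ψ(x) sin(3*x/2) dx.
Integrating by parts (boundary term plus one more integral), an antiderivative of (-2*x - 5) sin(3*x/2) is 4*x*cos(3*x/2)/3 - 8*sin(3*x/2)/9 + 10*cos(3*x/2)/3; evaluating from -2*pi to 2*pi: ∫_{-2*pi}^{2*pi} (-2*x - 5) sin(3*x/2) dx = (-8*pi/3 - 10/3) - (-10/3 + 8*pi/3) = -16*pi/3.
Hence b_3 = (1/(2*pi))·(-16*pi/3) = -8/3.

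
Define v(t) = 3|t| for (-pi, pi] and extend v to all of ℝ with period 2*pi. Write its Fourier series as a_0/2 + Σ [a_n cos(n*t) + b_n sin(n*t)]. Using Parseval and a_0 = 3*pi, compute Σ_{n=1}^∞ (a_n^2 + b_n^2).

Parseval: a_0^2/2 + Σ_{n≥1} (a_n^2+b_n^2) = 1/pi ∫_{-pi}^{pi} v(t)^2 dt = 6*pi**2.
Subtract a_0^2/2 = 9*pi**2/2: Σ (a_n^2+b_n^2) = 3*pi**2/2.

3*pi**2/2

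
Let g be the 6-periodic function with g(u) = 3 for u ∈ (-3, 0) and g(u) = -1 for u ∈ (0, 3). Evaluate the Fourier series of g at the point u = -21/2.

u = -21/2 differs from u = 3/2 by -2 full period(s), and the series is 6-periodic.
g is continuous at u = 3/2 with value -1, so the series converges to -1 there.

-1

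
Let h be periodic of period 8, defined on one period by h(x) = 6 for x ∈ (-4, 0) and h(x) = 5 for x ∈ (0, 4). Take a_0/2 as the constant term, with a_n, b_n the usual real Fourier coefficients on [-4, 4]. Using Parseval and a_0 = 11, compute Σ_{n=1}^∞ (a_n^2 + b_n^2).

Parseval: a_0^2/2 + Σ_{n≥1} (a_n^2+b_n^2) = 1/4 ∫_{-4}^{4} h(x)^2 dx = 61.
Subtract a_0^2/2 = 121/2: Σ (a_n^2+b_n^2) = 1/2.

1/2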